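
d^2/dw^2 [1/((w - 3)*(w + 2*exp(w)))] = 2*(-(w - 3)^2*(w + 2*exp(w))*exp(w) + (w - 3)^2*(2*exp(w) + 1)^2 + (w - 3)*(w + 2*exp(w))*(2*exp(w) + 1) + (w + 2*exp(w))^2)/((w - 3)^3*(w + 2*exp(w))^3)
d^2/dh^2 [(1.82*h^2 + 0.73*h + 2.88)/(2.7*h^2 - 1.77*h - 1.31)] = (28.03896*h^3 + 164.59524*h^2 - 67.08906*h + 41.279926)/(19.683*h^6 - 38.7099*h^5 - 3.27321*h^4 + 32.017707*h^3 + 1.588113*h^2 - 9.112491*h - 2.248091)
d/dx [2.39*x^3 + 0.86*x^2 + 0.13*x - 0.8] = 7.17*x^2 + 1.72*x + 0.13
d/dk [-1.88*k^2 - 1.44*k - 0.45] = -3.76*k - 1.44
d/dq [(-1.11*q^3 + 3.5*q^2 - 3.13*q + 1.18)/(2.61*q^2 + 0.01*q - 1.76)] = (-2.8971*q^4 - 0.0222000000000016*q^3 + 14.0651*q^2 - 18.4796*q + 5.497)/(6.8121*q^4 + 0.0522*q^3 - 9.1871*q^2 - 0.0352*q + 3.0976)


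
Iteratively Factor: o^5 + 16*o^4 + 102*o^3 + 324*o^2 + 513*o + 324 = (o + 3)*(o^4 + 13*o^3 + 63*o^2 + 135*o + 108) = (o + 3)*(o + 4)*(o^3 + 9*o^2 + 27*o + 27) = (o + 3)^2*(o + 4)*(o^2 + 6*o + 9) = (o + 3)^3*(o + 4)*(o + 3)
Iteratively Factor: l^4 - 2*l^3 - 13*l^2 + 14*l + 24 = (l - 2)*(l^3 - 13*l - 12) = (l - 4)*(l - 2)*(l^2 + 4*l + 3) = (l - 4)*(l - 2)*(l + 1)*(l + 3)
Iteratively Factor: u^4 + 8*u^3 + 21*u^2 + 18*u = (u)*(u^3 + 8*u^2 + 21*u + 18) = u*(u + 3)*(u^2 + 5*u + 6) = u*(u + 2)*(u + 3)*(u + 3)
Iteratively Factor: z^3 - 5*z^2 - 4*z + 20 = (z - 2)*(z^2 - 3*z - 10) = (z - 2)*(z + 2)*(z - 5)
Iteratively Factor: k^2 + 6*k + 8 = (k + 4)*(k + 2)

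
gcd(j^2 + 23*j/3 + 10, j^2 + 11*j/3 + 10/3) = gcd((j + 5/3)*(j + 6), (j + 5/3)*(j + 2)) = j + 5/3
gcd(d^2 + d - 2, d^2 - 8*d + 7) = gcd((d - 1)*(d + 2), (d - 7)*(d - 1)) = d - 1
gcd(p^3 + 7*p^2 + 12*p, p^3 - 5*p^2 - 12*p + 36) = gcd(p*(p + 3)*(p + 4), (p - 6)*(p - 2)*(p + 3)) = p + 3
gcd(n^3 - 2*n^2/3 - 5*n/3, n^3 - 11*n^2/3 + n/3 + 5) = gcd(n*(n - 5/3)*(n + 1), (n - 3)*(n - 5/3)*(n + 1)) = n^2 - 2*n/3 - 5/3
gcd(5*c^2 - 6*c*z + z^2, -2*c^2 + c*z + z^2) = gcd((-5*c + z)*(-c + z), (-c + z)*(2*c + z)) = -c + z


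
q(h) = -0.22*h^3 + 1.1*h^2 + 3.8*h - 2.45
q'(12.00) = -64.84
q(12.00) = -178.61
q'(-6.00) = -33.16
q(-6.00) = 61.87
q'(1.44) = 5.60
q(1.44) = 4.65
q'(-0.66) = 2.06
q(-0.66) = -4.42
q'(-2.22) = -4.34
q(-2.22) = -3.06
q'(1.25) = 5.52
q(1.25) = 3.59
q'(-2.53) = -5.99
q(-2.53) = -1.46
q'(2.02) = 5.55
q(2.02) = 7.90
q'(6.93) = -12.65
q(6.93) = 3.49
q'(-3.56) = -12.40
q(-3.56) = 7.89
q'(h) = -0.66*h^2 + 2.2*h + 3.8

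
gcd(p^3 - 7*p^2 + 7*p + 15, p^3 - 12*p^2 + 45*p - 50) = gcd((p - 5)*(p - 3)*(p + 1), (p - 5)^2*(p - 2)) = p - 5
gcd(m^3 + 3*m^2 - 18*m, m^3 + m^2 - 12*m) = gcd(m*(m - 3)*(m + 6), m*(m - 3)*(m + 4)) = m^2 - 3*m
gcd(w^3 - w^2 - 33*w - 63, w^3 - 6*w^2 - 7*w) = w - 7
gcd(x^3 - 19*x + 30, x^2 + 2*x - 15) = x^2 + 2*x - 15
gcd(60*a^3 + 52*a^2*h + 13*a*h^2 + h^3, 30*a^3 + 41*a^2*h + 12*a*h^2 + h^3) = 30*a^2 + 11*a*h + h^2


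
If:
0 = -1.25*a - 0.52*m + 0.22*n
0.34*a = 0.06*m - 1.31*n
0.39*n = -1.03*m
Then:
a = 0.00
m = 0.00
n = 0.00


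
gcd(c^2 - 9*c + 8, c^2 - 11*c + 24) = c - 8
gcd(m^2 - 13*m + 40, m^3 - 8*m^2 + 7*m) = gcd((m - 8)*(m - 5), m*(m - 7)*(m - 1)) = 1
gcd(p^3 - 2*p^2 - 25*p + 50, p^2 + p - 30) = p - 5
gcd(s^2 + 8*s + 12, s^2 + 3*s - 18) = s + 6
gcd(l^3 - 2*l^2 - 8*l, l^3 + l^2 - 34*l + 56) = l - 4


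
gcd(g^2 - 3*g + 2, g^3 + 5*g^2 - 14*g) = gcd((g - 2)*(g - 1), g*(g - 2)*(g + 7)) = g - 2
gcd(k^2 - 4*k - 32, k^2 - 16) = k + 4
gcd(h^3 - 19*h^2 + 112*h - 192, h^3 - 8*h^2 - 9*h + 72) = h^2 - 11*h + 24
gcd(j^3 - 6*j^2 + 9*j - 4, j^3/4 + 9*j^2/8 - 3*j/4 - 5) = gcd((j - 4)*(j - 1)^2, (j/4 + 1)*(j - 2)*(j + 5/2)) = 1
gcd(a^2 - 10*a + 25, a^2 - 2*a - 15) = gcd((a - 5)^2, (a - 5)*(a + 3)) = a - 5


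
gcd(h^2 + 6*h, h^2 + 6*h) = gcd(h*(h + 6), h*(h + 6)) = h^2 + 6*h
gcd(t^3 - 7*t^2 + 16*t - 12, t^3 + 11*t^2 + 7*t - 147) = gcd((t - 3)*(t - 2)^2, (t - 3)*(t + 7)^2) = t - 3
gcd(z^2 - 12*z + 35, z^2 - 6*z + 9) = 1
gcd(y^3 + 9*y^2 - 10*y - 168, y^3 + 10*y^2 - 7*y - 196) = y^2 + 3*y - 28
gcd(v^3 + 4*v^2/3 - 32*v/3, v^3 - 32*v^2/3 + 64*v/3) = v^2 - 8*v/3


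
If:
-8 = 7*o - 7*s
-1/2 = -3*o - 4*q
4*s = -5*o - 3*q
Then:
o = -277/378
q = 85/126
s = 155/378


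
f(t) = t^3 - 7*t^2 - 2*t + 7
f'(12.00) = 262.00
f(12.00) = 703.00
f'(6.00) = 22.00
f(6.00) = -41.00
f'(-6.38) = 209.43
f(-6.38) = -524.86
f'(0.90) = -12.17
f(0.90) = 0.26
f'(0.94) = -12.51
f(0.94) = -0.23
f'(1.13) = -13.99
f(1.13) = -2.76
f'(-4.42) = 118.49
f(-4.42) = -207.27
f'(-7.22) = 255.47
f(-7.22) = -719.83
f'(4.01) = -9.90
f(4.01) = -49.10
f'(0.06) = -2.83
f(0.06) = 6.86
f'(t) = 3*t^2 - 14*t - 2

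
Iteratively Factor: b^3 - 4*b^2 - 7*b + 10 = (b - 5)*(b^2 + b - 2) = (b - 5)*(b - 1)*(b + 2)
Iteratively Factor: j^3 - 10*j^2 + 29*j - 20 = (j - 1)*(j^2 - 9*j + 20) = (j - 5)*(j - 1)*(j - 4)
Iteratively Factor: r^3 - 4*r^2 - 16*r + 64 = (r - 4)*(r^2 - 16) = (r - 4)*(r + 4)*(r - 4)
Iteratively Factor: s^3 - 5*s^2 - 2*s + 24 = (s - 4)*(s^2 - s - 6) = (s - 4)*(s - 3)*(s + 2)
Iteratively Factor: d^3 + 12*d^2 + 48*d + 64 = (d + 4)*(d^2 + 8*d + 16) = (d + 4)^2*(d + 4)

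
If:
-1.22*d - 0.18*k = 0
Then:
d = -0.147540983606557*k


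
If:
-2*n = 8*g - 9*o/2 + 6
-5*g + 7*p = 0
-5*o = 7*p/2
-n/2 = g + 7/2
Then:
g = 32/25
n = -239/25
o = -16/25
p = 32/35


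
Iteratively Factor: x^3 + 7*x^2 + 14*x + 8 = (x + 2)*(x^2 + 5*x + 4) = (x + 1)*(x + 2)*(x + 4)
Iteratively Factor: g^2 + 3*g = (g)*(g + 3)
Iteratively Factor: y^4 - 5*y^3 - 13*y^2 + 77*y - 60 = (y - 1)*(y^3 - 4*y^2 - 17*y + 60) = (y - 5)*(y - 1)*(y^2 + y - 12) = (y - 5)*(y - 3)*(y - 1)*(y + 4)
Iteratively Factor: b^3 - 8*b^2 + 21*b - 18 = (b - 2)*(b^2 - 6*b + 9) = (b - 3)*(b - 2)*(b - 3)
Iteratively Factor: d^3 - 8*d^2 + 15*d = (d)*(d^2 - 8*d + 15) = d*(d - 3)*(d - 5)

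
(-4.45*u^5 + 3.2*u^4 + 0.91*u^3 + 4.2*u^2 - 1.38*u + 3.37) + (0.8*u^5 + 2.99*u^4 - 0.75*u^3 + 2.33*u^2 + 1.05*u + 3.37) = -3.65*u^5 + 6.19*u^4 + 0.16*u^3 + 6.53*u^2 - 0.33*u + 6.74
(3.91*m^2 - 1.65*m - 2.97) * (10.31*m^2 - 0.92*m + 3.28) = 40.3121*m^4 - 20.6087*m^3 - 16.2779*m^2 - 2.6796*m - 9.7416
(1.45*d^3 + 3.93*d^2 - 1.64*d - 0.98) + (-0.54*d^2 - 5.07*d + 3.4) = 1.45*d^3 + 3.39*d^2 - 6.71*d + 2.42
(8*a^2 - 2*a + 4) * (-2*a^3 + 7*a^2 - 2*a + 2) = -16*a^5 + 60*a^4 - 38*a^3 + 48*a^2 - 12*a + 8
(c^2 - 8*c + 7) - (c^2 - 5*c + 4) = 3 - 3*c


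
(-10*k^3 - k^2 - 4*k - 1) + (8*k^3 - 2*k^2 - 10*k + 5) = -2*k^3 - 3*k^2 - 14*k + 4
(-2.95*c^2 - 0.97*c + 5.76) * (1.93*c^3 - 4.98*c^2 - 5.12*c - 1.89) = -5.6935*c^5 + 12.8189*c^4 + 31.0514*c^3 - 18.1429*c^2 - 27.6579*c - 10.8864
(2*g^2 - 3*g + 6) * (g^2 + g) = 2*g^4 - g^3 + 3*g^2 + 6*g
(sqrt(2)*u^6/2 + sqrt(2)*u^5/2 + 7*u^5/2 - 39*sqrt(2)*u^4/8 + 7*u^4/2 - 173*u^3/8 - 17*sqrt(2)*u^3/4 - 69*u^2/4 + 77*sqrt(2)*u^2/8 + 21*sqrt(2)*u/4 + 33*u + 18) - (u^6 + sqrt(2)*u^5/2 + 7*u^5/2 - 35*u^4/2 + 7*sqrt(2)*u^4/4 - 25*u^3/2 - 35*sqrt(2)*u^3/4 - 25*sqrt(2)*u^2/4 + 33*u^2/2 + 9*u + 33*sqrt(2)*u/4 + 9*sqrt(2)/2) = -u^6 + sqrt(2)*u^6/2 - 53*sqrt(2)*u^4/8 + 21*u^4 - 73*u^3/8 + 9*sqrt(2)*u^3/2 - 135*u^2/4 + 127*sqrt(2)*u^2/8 - 3*sqrt(2)*u + 24*u - 9*sqrt(2)/2 + 18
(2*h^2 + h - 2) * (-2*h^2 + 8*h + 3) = -4*h^4 + 14*h^3 + 18*h^2 - 13*h - 6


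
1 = 1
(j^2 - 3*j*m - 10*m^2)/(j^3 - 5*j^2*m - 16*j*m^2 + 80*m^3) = (j + 2*m)/(j^2 - 16*m^2)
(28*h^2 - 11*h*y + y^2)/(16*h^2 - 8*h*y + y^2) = (-7*h + y)/(-4*h + y)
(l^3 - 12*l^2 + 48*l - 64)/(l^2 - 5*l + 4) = (l^2 - 8*l + 16)/(l - 1)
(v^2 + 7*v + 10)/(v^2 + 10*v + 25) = (v + 2)/(v + 5)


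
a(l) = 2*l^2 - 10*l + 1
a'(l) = 4*l - 10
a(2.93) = -11.13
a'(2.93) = 1.72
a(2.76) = -11.36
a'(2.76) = 1.04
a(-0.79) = 10.15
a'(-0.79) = -13.16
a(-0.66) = 8.47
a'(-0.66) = -12.64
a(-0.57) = 7.35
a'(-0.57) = -12.28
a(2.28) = -11.40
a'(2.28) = -0.88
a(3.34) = -10.09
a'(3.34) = 3.36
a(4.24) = -5.44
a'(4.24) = 6.96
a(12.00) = 169.00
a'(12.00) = 38.00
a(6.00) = 13.00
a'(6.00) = 14.00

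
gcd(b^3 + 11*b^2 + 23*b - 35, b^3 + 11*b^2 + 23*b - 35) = b^3 + 11*b^2 + 23*b - 35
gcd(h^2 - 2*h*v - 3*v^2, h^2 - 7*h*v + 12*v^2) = -h + 3*v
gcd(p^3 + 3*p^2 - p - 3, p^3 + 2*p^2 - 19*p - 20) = p + 1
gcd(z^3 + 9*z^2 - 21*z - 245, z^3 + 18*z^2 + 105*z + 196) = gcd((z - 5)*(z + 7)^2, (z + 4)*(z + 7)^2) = z^2 + 14*z + 49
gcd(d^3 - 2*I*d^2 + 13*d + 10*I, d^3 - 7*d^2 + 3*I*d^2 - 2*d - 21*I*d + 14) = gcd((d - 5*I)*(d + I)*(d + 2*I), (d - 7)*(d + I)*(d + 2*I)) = d^2 + 3*I*d - 2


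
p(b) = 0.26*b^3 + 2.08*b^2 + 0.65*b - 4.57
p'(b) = 0.78*b^2 + 4.16*b + 0.65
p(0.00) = -4.57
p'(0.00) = 0.65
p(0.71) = -2.97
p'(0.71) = 4.00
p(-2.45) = 2.50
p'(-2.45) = -4.86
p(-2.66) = 3.52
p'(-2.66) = -4.90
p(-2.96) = 4.99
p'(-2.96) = -4.83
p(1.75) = 4.33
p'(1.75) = 10.32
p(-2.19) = 1.25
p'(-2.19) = -4.72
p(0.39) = -3.98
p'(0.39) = 2.39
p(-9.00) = -31.48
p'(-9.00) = 26.39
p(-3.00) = 5.18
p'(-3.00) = -4.81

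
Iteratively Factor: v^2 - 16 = (v - 4)*(v + 4)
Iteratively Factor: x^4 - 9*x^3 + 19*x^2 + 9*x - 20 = (x - 4)*(x^3 - 5*x^2 - x + 5) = (x - 4)*(x - 1)*(x^2 - 4*x - 5) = (x - 5)*(x - 4)*(x - 1)*(x + 1)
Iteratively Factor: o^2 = (o)*(o)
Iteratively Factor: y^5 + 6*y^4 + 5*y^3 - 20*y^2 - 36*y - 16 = (y + 4)*(y^4 + 2*y^3 - 3*y^2 - 8*y - 4) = (y + 1)*(y + 4)*(y^3 + y^2 - 4*y - 4) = (y + 1)^2*(y + 4)*(y^2 - 4) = (y + 1)^2*(y + 2)*(y + 4)*(y - 2)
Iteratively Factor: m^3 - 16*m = (m)*(m^2 - 16) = m*(m - 4)*(m + 4)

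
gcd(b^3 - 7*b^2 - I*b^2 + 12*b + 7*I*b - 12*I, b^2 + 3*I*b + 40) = 1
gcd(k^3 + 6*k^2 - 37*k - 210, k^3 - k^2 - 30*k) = k^2 - k - 30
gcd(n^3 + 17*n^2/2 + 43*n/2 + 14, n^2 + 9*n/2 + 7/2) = n^2 + 9*n/2 + 7/2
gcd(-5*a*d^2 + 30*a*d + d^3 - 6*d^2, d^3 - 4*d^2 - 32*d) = d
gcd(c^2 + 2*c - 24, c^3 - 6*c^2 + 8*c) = c - 4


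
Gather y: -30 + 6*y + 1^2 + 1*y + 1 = 7*y - 28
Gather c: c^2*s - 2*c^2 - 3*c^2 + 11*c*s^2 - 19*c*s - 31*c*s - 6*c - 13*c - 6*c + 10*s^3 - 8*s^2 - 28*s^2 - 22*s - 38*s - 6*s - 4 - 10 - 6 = c^2*(s - 5) + c*(11*s^2 - 50*s - 25) + 10*s^3 - 36*s^2 - 66*s - 20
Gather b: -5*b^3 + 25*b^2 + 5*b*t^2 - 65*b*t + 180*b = -5*b^3 + 25*b^2 + b*(5*t^2 - 65*t + 180)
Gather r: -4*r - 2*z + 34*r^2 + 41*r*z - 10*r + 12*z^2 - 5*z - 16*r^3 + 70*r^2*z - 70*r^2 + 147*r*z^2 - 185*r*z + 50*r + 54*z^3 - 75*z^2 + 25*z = -16*r^3 + r^2*(70*z - 36) + r*(147*z^2 - 144*z + 36) + 54*z^3 - 63*z^2 + 18*z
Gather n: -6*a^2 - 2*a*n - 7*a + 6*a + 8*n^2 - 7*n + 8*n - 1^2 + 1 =-6*a^2 - a + 8*n^2 + n*(1 - 2*a)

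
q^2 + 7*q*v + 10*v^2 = (q + 2*v)*(q + 5*v)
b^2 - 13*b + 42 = (b - 7)*(b - 6)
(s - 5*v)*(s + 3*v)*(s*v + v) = s^3*v - 2*s^2*v^2 + s^2*v - 15*s*v^3 - 2*s*v^2 - 15*v^3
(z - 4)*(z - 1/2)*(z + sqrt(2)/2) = z^3 - 9*z^2/2 + sqrt(2)*z^2/2 - 9*sqrt(2)*z/4 + 2*z + sqrt(2)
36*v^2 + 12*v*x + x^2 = (6*v + x)^2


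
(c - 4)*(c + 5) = c^2 + c - 20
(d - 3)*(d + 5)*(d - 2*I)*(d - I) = d^4 + 2*d^3 - 3*I*d^3 - 17*d^2 - 6*I*d^2 - 4*d + 45*I*d + 30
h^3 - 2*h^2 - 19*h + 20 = (h - 5)*(h - 1)*(h + 4)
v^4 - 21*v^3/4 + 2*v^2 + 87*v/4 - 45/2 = (v - 3)^2*(v - 5/4)*(v + 2)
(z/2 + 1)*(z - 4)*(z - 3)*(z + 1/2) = z^4/2 - 9*z^3/4 - 9*z^2/4 + 23*z/2 + 6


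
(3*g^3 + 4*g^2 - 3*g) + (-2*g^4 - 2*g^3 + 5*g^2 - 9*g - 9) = -2*g^4 + g^3 + 9*g^2 - 12*g - 9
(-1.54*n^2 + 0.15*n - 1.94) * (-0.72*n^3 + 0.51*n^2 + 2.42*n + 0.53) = 1.1088*n^5 - 0.8934*n^4 - 2.2535*n^3 - 1.4426*n^2 - 4.6153*n - 1.0282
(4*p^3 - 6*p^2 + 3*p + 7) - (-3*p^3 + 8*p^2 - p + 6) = 7*p^3 - 14*p^2 + 4*p + 1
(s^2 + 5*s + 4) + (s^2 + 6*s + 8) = 2*s^2 + 11*s + 12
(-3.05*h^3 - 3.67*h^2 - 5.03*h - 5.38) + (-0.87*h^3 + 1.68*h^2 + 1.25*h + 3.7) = -3.92*h^3 - 1.99*h^2 - 3.78*h - 1.68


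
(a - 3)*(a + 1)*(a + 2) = a^3 - 7*a - 6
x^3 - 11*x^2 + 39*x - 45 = (x - 5)*(x - 3)^2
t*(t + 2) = t^2 + 2*t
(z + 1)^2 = z^2 + 2*z + 1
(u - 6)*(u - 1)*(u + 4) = u^3 - 3*u^2 - 22*u + 24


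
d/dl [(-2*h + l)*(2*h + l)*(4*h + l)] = -4*h^2 + 8*h*l + 3*l^2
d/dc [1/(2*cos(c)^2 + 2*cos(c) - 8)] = (2*cos(c) + 1)*sin(c)/(2*(cos(c)^2 + cos(c) - 4)^2)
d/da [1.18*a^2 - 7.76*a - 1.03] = 2.36*a - 7.76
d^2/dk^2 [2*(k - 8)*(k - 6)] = 4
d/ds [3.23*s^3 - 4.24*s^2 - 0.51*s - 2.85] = 9.69*s^2 - 8.48*s - 0.51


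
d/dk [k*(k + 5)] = 2*k + 5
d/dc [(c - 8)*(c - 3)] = 2*c - 11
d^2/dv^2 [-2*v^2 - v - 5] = -4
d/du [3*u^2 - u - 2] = 6*u - 1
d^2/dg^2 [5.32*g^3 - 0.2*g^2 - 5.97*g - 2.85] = 31.92*g - 0.4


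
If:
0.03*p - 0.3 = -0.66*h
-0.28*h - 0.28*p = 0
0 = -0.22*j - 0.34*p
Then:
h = 0.48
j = 0.74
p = -0.48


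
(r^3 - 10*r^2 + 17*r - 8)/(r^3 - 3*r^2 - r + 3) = (r^2 - 9*r + 8)/(r^2 - 2*r - 3)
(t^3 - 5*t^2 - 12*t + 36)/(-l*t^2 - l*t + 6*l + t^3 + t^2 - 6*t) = (t - 6)/(-l + t)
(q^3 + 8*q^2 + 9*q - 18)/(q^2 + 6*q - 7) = (q^2 + 9*q + 18)/(q + 7)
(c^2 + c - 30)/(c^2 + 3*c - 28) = (c^2 + c - 30)/(c^2 + 3*c - 28)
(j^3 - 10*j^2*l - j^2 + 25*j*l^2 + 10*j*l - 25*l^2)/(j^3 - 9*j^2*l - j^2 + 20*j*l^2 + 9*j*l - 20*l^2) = (j - 5*l)/(j - 4*l)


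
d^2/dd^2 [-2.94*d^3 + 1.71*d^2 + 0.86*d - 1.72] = 3.42 - 17.64*d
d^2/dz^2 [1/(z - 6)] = 2/(z - 6)^3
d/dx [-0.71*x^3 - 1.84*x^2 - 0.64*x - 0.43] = -2.13*x^2 - 3.68*x - 0.64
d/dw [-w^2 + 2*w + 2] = 2 - 2*w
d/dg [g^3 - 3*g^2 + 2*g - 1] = 3*g^2 - 6*g + 2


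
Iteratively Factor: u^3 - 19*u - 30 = (u + 3)*(u^2 - 3*u - 10) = (u + 2)*(u + 3)*(u - 5)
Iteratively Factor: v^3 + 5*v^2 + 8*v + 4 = (v + 2)*(v^2 + 3*v + 2) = (v + 1)*(v + 2)*(v + 2)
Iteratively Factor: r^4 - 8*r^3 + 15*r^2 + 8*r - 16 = (r - 4)*(r^3 - 4*r^2 - r + 4) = (r - 4)*(r + 1)*(r^2 - 5*r + 4) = (r - 4)*(r - 1)*(r + 1)*(r - 4)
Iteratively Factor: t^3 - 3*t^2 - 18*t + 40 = (t - 5)*(t^2 + 2*t - 8) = (t - 5)*(t - 2)*(t + 4)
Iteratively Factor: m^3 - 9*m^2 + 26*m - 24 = (m - 2)*(m^2 - 7*m + 12) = (m - 3)*(m - 2)*(m - 4)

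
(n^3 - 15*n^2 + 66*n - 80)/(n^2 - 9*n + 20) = (n^2 - 10*n + 16)/(n - 4)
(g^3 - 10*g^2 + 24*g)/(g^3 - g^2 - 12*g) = (g - 6)/(g + 3)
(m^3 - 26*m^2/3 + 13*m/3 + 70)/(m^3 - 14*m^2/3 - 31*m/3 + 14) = (m - 5)/(m - 1)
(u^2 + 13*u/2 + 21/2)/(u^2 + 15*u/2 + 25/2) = (2*u^2 + 13*u + 21)/(2*u^2 + 15*u + 25)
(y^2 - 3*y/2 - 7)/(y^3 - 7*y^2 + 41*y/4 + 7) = 2*(y + 2)/(2*y^2 - 7*y - 4)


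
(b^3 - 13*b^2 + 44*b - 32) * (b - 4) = b^4 - 17*b^3 + 96*b^2 - 208*b + 128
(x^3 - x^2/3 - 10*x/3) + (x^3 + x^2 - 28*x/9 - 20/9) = 2*x^3 + 2*x^2/3 - 58*x/9 - 20/9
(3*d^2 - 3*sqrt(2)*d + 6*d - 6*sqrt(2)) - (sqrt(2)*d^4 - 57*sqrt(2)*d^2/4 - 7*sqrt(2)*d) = -sqrt(2)*d^4 + 3*d^2 + 57*sqrt(2)*d^2/4 + 4*sqrt(2)*d + 6*d - 6*sqrt(2)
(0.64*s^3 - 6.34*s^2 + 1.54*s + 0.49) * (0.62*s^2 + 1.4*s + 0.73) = 0.3968*s^5 - 3.0348*s^4 - 7.454*s^3 - 2.1684*s^2 + 1.8102*s + 0.3577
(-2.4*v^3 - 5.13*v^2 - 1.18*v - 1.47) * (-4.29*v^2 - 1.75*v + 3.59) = 10.296*v^5 + 26.2077*v^4 + 5.4237*v^3 - 10.0454*v^2 - 1.6637*v - 5.2773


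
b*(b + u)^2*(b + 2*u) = b^4 + 4*b^3*u + 5*b^2*u^2 + 2*b*u^3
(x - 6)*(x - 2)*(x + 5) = x^3 - 3*x^2 - 28*x + 60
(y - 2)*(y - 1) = y^2 - 3*y + 2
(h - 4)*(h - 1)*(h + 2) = h^3 - 3*h^2 - 6*h + 8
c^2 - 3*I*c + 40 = (c - 8*I)*(c + 5*I)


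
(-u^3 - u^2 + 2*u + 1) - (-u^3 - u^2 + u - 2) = u + 3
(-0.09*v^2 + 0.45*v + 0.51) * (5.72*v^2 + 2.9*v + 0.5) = -0.5148*v^4 + 2.313*v^3 + 4.1772*v^2 + 1.704*v + 0.255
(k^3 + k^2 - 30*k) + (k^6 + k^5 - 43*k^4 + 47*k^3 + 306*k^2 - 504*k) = k^6 + k^5 - 43*k^4 + 48*k^3 + 307*k^2 - 534*k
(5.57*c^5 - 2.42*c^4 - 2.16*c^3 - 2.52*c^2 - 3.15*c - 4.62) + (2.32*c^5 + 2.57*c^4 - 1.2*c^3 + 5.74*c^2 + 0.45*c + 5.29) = 7.89*c^5 + 0.15*c^4 - 3.36*c^3 + 3.22*c^2 - 2.7*c + 0.67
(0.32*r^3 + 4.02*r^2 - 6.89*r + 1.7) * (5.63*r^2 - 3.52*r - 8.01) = 1.8016*r^5 + 21.5062*r^4 - 55.5043*r^3 + 1.6236*r^2 + 49.2049*r - 13.617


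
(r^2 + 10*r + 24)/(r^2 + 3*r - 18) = (r + 4)/(r - 3)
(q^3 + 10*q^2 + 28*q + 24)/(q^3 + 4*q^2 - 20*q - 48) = (q + 2)/(q - 4)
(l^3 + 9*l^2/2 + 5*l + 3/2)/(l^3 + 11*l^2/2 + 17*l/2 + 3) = (l + 1)/(l + 2)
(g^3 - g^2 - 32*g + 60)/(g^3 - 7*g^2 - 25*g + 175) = (g^2 + 4*g - 12)/(g^2 - 2*g - 35)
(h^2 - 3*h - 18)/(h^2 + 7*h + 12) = (h - 6)/(h + 4)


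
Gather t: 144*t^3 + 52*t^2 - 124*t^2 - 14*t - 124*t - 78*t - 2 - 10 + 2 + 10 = 144*t^3 - 72*t^2 - 216*t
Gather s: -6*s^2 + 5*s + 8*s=-6*s^2 + 13*s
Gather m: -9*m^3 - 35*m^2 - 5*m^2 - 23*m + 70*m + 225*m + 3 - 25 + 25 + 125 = -9*m^3 - 40*m^2 + 272*m + 128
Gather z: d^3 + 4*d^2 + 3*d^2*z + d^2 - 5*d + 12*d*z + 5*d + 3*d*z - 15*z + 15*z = d^3 + 5*d^2 + z*(3*d^2 + 15*d)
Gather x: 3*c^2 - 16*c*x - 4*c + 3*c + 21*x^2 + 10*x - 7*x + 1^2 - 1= 3*c^2 - c + 21*x^2 + x*(3 - 16*c)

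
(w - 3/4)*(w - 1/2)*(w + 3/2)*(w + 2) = w^4 + 9*w^3/4 - w^2 - 39*w/16 + 9/8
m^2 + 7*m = m*(m + 7)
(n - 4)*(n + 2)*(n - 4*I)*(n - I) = n^4 - 2*n^3 - 5*I*n^3 - 12*n^2 + 10*I*n^2 + 8*n + 40*I*n + 32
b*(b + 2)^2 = b^3 + 4*b^2 + 4*b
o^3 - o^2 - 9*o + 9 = (o - 3)*(o - 1)*(o + 3)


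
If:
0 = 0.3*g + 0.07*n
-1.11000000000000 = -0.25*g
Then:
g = 4.44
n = -19.03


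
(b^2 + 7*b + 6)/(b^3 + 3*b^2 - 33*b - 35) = (b + 6)/(b^2 + 2*b - 35)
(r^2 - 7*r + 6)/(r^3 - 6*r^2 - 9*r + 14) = (r - 6)/(r^2 - 5*r - 14)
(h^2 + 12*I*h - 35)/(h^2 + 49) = (h + 5*I)/(h - 7*I)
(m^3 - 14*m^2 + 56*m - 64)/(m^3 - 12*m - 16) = (m^2 - 10*m + 16)/(m^2 + 4*m + 4)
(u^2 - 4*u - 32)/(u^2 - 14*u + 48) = (u + 4)/(u - 6)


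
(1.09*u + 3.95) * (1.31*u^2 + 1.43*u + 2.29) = 1.4279*u^3 + 6.7332*u^2 + 8.1446*u + 9.0455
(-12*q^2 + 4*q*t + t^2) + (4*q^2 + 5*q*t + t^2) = -8*q^2 + 9*q*t + 2*t^2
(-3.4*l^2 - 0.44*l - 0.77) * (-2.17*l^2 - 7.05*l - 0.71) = 7.378*l^4 + 24.9248*l^3 + 7.1869*l^2 + 5.7409*l + 0.5467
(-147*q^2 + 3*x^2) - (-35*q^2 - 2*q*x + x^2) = -112*q^2 + 2*q*x + 2*x^2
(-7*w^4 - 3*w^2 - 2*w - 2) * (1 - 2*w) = 14*w^5 - 7*w^4 + 6*w^3 + w^2 + 2*w - 2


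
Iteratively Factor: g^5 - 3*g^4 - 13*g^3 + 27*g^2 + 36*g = (g + 1)*(g^4 - 4*g^3 - 9*g^2 + 36*g) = (g - 3)*(g + 1)*(g^3 - g^2 - 12*g) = (g - 4)*(g - 3)*(g + 1)*(g^2 + 3*g) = g*(g - 4)*(g - 3)*(g + 1)*(g + 3)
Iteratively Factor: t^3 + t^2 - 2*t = (t - 1)*(t^2 + 2*t) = t*(t - 1)*(t + 2)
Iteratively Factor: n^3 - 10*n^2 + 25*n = (n - 5)*(n^2 - 5*n) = n*(n - 5)*(n - 5)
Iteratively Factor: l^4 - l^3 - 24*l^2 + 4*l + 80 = (l - 2)*(l^3 + l^2 - 22*l - 40) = (l - 2)*(l + 2)*(l^2 - l - 20) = (l - 5)*(l - 2)*(l + 2)*(l + 4)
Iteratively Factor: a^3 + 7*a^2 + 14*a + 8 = (a + 2)*(a^2 + 5*a + 4) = (a + 2)*(a + 4)*(a + 1)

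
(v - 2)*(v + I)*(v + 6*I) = v^3 - 2*v^2 + 7*I*v^2 - 6*v - 14*I*v + 12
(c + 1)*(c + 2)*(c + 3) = c^3 + 6*c^2 + 11*c + 6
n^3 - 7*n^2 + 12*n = n*(n - 4)*(n - 3)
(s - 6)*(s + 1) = s^2 - 5*s - 6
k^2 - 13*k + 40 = (k - 8)*(k - 5)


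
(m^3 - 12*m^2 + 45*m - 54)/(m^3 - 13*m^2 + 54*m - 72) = (m - 3)/(m - 4)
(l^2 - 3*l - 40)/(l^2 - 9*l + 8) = (l + 5)/(l - 1)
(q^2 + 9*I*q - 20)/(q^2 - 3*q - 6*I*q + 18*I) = (q^2 + 9*I*q - 20)/(q^2 - 3*q - 6*I*q + 18*I)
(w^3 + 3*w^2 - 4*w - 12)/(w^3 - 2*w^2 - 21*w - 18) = (w^2 - 4)/(w^2 - 5*w - 6)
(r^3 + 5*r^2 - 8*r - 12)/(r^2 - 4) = (r^2 + 7*r + 6)/(r + 2)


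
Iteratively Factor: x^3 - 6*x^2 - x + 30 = (x - 3)*(x^2 - 3*x - 10) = (x - 5)*(x - 3)*(x + 2)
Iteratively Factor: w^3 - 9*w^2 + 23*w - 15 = (w - 1)*(w^2 - 8*w + 15) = (w - 5)*(w - 1)*(w - 3)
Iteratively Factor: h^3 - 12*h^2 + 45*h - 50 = (h - 2)*(h^2 - 10*h + 25) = (h - 5)*(h - 2)*(h - 5)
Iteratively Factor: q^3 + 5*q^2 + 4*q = (q)*(q^2 + 5*q + 4) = q*(q + 1)*(q + 4)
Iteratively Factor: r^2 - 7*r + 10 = (r - 2)*(r - 5)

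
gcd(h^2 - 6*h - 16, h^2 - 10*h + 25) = 1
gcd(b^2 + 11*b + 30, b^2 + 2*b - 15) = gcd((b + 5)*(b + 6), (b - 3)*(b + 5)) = b + 5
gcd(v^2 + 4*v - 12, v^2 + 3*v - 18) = v + 6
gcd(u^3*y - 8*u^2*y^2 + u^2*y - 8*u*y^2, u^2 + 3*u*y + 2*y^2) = 1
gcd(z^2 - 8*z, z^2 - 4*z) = z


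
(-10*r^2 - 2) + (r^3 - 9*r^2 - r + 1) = r^3 - 19*r^2 - r - 1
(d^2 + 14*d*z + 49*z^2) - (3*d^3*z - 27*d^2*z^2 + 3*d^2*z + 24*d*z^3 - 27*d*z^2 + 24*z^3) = -3*d^3*z + 27*d^2*z^2 - 3*d^2*z + d^2 - 24*d*z^3 + 27*d*z^2 + 14*d*z - 24*z^3 + 49*z^2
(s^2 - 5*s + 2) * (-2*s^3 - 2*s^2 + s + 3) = -2*s^5 + 8*s^4 + 7*s^3 - 6*s^2 - 13*s + 6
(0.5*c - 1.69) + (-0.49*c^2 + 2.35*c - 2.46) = -0.49*c^2 + 2.85*c - 4.15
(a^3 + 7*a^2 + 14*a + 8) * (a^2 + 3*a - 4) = a^5 + 10*a^4 + 31*a^3 + 22*a^2 - 32*a - 32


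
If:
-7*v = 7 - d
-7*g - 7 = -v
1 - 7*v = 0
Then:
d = 8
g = -48/49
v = 1/7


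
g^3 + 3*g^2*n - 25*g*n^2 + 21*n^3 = (g - 3*n)*(g - n)*(g + 7*n)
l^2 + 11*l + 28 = (l + 4)*(l + 7)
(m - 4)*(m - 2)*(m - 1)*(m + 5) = m^4 - 2*m^3 - 21*m^2 + 62*m - 40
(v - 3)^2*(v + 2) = v^3 - 4*v^2 - 3*v + 18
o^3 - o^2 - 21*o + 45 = (o - 3)^2*(o + 5)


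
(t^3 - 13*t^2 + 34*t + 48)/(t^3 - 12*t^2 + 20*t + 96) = (t + 1)/(t + 2)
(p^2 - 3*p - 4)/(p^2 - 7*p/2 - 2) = 2*(p + 1)/(2*p + 1)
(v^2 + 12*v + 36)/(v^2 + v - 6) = (v^2 + 12*v + 36)/(v^2 + v - 6)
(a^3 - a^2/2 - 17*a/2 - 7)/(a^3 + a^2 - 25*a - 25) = (a^2 - 3*a/2 - 7)/(a^2 - 25)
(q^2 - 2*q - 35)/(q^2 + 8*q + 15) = (q - 7)/(q + 3)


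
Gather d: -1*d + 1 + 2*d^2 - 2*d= 2*d^2 - 3*d + 1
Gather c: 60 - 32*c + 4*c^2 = 4*c^2 - 32*c + 60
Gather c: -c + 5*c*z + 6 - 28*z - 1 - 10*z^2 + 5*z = c*(5*z - 1) - 10*z^2 - 23*z + 5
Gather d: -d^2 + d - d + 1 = 1 - d^2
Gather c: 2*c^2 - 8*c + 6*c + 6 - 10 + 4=2*c^2 - 2*c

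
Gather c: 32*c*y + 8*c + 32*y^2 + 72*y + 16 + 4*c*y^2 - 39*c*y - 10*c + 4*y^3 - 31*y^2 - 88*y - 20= c*(4*y^2 - 7*y - 2) + 4*y^3 + y^2 - 16*y - 4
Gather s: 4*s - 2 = 4*s - 2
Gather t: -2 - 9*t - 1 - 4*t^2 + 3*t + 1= -4*t^2 - 6*t - 2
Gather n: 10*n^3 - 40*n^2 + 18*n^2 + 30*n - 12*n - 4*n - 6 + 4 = 10*n^3 - 22*n^2 + 14*n - 2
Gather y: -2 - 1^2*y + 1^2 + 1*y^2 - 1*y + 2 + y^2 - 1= 2*y^2 - 2*y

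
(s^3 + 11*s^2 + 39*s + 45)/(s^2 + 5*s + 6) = (s^2 + 8*s + 15)/(s + 2)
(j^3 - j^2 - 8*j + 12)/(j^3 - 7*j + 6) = (j - 2)/(j - 1)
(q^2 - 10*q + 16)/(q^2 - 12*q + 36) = (q^2 - 10*q + 16)/(q^2 - 12*q + 36)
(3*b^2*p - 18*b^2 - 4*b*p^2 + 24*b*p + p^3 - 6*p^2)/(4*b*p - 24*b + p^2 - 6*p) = (3*b^2 - 4*b*p + p^2)/(4*b + p)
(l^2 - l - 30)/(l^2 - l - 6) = (-l^2 + l + 30)/(-l^2 + l + 6)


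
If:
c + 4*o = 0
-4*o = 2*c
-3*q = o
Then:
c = 0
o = 0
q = 0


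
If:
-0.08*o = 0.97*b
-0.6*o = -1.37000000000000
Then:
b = -0.19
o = 2.28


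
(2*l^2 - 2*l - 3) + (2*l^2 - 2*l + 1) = 4*l^2 - 4*l - 2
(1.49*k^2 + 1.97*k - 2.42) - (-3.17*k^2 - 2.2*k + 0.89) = 4.66*k^2 + 4.17*k - 3.31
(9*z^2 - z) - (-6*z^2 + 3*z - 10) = 15*z^2 - 4*z + 10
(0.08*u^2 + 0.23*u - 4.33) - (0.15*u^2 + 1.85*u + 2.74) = -0.07*u^2 - 1.62*u - 7.07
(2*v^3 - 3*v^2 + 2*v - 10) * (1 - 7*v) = -14*v^4 + 23*v^3 - 17*v^2 + 72*v - 10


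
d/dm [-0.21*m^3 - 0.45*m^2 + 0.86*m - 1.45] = -0.63*m^2 - 0.9*m + 0.86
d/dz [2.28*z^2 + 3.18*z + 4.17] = 4.56*z + 3.18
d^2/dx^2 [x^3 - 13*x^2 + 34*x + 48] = 6*x - 26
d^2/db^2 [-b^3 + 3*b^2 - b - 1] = 6 - 6*b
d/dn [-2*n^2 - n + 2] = -4*n - 1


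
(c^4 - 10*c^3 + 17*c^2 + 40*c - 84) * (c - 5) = c^5 - 15*c^4 + 67*c^3 - 45*c^2 - 284*c + 420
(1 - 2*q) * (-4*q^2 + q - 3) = 8*q^3 - 6*q^2 + 7*q - 3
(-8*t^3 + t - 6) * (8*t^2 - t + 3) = -64*t^5 + 8*t^4 - 16*t^3 - 49*t^2 + 9*t - 18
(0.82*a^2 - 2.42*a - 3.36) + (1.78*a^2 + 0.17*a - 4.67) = 2.6*a^2 - 2.25*a - 8.03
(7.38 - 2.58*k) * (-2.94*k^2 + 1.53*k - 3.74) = 7.5852*k^3 - 25.6446*k^2 + 20.9406*k - 27.6012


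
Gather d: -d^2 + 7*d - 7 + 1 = -d^2 + 7*d - 6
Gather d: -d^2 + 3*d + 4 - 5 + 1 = -d^2 + 3*d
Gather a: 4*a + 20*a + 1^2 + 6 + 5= 24*a + 12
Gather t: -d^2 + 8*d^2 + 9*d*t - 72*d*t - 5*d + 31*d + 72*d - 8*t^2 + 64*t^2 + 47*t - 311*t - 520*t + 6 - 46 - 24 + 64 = 7*d^2 + 98*d + 56*t^2 + t*(-63*d - 784)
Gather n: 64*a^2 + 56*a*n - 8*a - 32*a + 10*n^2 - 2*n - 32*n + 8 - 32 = 64*a^2 - 40*a + 10*n^2 + n*(56*a - 34) - 24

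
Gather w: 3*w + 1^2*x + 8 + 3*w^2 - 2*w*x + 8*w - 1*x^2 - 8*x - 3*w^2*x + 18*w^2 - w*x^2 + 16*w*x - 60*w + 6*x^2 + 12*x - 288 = w^2*(21 - 3*x) + w*(-x^2 + 14*x - 49) + 5*x^2 + 5*x - 280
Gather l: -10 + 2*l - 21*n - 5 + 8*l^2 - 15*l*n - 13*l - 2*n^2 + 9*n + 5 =8*l^2 + l*(-15*n - 11) - 2*n^2 - 12*n - 10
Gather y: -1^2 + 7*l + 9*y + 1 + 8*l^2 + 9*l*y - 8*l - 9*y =8*l^2 + 9*l*y - l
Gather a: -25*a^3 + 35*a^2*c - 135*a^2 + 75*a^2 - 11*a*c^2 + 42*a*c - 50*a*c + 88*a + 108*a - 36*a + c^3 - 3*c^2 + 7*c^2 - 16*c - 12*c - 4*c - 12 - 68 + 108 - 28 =-25*a^3 + a^2*(35*c - 60) + a*(-11*c^2 - 8*c + 160) + c^3 + 4*c^2 - 32*c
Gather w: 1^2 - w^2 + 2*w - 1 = -w^2 + 2*w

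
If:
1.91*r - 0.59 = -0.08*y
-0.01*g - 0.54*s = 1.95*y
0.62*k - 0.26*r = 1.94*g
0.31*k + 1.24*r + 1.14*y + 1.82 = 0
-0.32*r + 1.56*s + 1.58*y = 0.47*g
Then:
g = -2.65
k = -8.17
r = 0.30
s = -1.04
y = 0.30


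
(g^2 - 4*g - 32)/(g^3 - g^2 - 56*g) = (g + 4)/(g*(g + 7))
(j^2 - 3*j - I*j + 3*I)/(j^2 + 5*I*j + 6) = (j - 3)/(j + 6*I)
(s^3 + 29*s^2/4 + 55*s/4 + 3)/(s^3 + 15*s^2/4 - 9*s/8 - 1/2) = 2*(s + 3)/(2*s - 1)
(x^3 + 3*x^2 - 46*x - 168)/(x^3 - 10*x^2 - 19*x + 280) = (x^2 + 10*x + 24)/(x^2 - 3*x - 40)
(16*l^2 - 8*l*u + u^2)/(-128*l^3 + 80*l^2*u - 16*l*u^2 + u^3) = 1/(-8*l + u)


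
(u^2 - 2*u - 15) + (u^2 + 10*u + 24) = 2*u^2 + 8*u + 9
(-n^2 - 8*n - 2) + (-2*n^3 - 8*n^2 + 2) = -2*n^3 - 9*n^2 - 8*n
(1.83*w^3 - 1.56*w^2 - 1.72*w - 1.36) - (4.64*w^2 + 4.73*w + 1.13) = 1.83*w^3 - 6.2*w^2 - 6.45*w - 2.49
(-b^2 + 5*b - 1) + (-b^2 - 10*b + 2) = -2*b^2 - 5*b + 1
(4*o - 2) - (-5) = 4*o + 3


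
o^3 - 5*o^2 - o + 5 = (o - 5)*(o - 1)*(o + 1)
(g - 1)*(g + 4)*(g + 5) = g^3 + 8*g^2 + 11*g - 20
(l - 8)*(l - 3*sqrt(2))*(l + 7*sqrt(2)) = l^3 - 8*l^2 + 4*sqrt(2)*l^2 - 32*sqrt(2)*l - 42*l + 336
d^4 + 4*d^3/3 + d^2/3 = d^2*(d + 1/3)*(d + 1)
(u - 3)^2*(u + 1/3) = u^3 - 17*u^2/3 + 7*u + 3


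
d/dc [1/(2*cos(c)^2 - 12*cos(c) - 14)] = (cos(c) - 3)*sin(c)/(sin(c)^2 + 6*cos(c) + 6)^2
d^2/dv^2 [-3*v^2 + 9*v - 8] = -6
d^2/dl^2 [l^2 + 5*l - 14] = 2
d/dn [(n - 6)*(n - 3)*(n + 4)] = 3*n^2 - 10*n - 18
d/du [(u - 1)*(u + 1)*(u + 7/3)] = 3*u^2 + 14*u/3 - 1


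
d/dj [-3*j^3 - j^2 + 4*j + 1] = -9*j^2 - 2*j + 4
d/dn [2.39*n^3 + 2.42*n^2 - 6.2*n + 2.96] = 7.17*n^2 + 4.84*n - 6.2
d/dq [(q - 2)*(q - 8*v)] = 2*q - 8*v - 2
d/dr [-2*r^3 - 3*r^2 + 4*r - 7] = -6*r^2 - 6*r + 4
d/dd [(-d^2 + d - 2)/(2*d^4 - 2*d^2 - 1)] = (4*d^5 - 6*d^4 + 16*d^3 + 2*d^2 - 6*d - 1)/(4*d^8 - 8*d^6 + 4*d^2 + 1)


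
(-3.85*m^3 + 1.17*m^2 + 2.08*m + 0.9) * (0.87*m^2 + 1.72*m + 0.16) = -3.3495*m^5 - 5.6041*m^4 + 3.206*m^3 + 4.5478*m^2 + 1.8808*m + 0.144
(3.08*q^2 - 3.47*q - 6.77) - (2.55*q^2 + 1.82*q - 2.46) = 0.53*q^2 - 5.29*q - 4.31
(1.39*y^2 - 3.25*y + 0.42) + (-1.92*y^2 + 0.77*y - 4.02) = -0.53*y^2 - 2.48*y - 3.6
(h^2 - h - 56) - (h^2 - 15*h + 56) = 14*h - 112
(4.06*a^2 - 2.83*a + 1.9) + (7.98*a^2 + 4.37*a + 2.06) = 12.04*a^2 + 1.54*a + 3.96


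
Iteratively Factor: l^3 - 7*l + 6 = (l - 2)*(l^2 + 2*l - 3) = (l - 2)*(l - 1)*(l + 3)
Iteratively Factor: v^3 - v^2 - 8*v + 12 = (v + 3)*(v^2 - 4*v + 4) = (v - 2)*(v + 3)*(v - 2)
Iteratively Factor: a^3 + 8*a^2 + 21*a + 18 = (a + 3)*(a^2 + 5*a + 6) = (a + 3)^2*(a + 2)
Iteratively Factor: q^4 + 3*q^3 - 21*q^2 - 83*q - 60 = (q + 3)*(q^3 - 21*q - 20) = (q - 5)*(q + 3)*(q^2 + 5*q + 4) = (q - 5)*(q + 1)*(q + 3)*(q + 4)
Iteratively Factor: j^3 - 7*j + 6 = (j + 3)*(j^2 - 3*j + 2) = (j - 2)*(j + 3)*(j - 1)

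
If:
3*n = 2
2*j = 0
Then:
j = 0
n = 2/3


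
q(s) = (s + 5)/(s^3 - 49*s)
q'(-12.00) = 0.00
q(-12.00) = 0.01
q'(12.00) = 0.00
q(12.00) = 0.01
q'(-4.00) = 0.01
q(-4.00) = 0.01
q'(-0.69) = 0.21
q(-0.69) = 0.13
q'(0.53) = 0.36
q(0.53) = -0.21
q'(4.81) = -0.02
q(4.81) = -0.08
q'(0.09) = 12.60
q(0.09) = -1.15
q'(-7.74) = 0.04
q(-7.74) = 0.03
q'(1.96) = 0.02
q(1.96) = -0.08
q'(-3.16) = 0.01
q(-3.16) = 0.01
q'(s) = (49 - 3*s^2)*(s + 5)/(s^3 - 49*s)^2 + 1/(s^3 - 49*s)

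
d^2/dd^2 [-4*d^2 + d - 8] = -8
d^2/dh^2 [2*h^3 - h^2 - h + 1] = 12*h - 2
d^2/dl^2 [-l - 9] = 0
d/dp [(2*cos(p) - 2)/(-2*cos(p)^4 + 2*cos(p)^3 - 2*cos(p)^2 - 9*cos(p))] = 8*(-6*cos(p)^4 + 12*cos(p)^3 - 8*cos(p)^2 + 4*cos(p) + 9)*sin(p)/((4*sin(p)^2 + 7*cos(p) + cos(3*p) + 14)^2*cos(p)^2)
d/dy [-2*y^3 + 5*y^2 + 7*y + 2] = -6*y^2 + 10*y + 7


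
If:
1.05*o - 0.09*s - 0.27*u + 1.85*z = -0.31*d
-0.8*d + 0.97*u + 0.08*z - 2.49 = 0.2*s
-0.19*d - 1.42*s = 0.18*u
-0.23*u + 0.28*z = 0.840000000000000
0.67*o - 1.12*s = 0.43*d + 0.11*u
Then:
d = -4.94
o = -1.99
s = 0.85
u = -1.48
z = 1.79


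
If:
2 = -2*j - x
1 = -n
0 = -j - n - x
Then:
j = -3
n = -1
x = 4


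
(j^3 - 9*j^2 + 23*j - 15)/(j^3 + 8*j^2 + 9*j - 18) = (j^2 - 8*j + 15)/(j^2 + 9*j + 18)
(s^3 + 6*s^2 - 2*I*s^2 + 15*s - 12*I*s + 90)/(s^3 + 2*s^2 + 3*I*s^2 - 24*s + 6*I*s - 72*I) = (s - 5*I)/(s - 4)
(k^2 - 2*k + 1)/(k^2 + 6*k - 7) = (k - 1)/(k + 7)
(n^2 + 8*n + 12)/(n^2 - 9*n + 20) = (n^2 + 8*n + 12)/(n^2 - 9*n + 20)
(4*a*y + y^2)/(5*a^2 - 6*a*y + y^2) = y*(4*a + y)/(5*a^2 - 6*a*y + y^2)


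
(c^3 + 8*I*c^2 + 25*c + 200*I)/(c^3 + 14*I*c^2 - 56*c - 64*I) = (c^2 + 25)/(c^2 + 6*I*c - 8)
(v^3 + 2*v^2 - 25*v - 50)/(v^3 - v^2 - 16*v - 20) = (v + 5)/(v + 2)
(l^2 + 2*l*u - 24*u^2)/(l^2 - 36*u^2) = (-l + 4*u)/(-l + 6*u)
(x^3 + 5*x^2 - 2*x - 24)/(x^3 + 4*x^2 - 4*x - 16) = (x + 3)/(x + 2)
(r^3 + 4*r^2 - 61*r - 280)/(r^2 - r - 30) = (r^2 - r - 56)/(r - 6)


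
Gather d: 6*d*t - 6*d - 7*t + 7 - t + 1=d*(6*t - 6) - 8*t + 8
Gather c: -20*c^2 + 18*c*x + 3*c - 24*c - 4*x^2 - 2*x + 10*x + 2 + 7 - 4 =-20*c^2 + c*(18*x - 21) - 4*x^2 + 8*x + 5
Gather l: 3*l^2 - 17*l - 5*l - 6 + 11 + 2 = 3*l^2 - 22*l + 7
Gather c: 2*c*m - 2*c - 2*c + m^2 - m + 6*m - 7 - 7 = c*(2*m - 4) + m^2 + 5*m - 14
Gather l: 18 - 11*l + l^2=l^2 - 11*l + 18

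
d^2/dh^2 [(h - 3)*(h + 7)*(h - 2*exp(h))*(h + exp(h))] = -h^3*exp(h) - 8*h^2*exp(2*h) - 10*h^2*exp(h) + 12*h^2 - 48*h*exp(2*h) - h*exp(h) + 24*h + 132*exp(2*h) + 34*exp(h) - 42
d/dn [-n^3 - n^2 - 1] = n*(-3*n - 2)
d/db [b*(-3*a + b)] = -3*a + 2*b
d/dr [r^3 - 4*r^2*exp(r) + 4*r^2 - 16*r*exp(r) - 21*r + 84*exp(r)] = -4*r^2*exp(r) + 3*r^2 - 24*r*exp(r) + 8*r + 68*exp(r) - 21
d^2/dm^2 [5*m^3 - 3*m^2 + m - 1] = 30*m - 6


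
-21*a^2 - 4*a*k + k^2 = (-7*a + k)*(3*a + k)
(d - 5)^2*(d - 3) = d^3 - 13*d^2 + 55*d - 75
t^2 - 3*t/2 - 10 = (t - 4)*(t + 5/2)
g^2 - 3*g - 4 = (g - 4)*(g + 1)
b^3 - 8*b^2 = b^2*(b - 8)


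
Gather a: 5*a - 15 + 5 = 5*a - 10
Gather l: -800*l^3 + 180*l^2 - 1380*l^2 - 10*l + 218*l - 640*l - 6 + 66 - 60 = -800*l^3 - 1200*l^2 - 432*l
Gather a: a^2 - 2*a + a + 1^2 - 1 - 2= a^2 - a - 2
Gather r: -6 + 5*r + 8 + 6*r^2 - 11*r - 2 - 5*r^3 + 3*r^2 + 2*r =-5*r^3 + 9*r^2 - 4*r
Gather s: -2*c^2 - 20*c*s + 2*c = -2*c^2 - 20*c*s + 2*c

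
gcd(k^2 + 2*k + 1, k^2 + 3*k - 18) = 1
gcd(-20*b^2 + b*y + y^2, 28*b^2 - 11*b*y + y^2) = -4*b + y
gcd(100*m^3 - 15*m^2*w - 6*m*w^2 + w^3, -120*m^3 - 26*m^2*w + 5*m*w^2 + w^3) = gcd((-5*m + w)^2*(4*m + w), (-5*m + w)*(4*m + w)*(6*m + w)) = -20*m^2 - m*w + w^2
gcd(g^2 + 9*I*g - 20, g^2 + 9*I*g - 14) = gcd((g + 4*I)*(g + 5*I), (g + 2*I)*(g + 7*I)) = 1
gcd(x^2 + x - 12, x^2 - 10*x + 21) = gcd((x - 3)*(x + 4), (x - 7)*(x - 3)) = x - 3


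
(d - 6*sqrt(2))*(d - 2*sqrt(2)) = d^2 - 8*sqrt(2)*d + 24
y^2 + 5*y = y*(y + 5)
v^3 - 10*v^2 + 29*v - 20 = (v - 5)*(v - 4)*(v - 1)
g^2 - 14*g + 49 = (g - 7)^2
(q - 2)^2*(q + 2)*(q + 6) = q^4 + 4*q^3 - 16*q^2 - 16*q + 48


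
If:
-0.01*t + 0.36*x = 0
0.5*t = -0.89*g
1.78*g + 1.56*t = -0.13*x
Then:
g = 0.00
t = 0.00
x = 0.00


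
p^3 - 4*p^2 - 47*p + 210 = (p - 6)*(p - 5)*(p + 7)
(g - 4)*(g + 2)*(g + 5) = g^3 + 3*g^2 - 18*g - 40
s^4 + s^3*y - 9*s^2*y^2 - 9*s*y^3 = s*(s - 3*y)*(s + y)*(s + 3*y)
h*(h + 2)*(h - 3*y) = h^3 - 3*h^2*y + 2*h^2 - 6*h*y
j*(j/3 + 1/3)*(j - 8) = j^3/3 - 7*j^2/3 - 8*j/3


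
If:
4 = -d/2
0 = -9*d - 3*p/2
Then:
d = -8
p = 48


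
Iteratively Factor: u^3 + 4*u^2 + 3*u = (u + 1)*(u^2 + 3*u) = (u + 1)*(u + 3)*(u)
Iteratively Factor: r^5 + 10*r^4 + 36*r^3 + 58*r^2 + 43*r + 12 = (r + 4)*(r^4 + 6*r^3 + 12*r^2 + 10*r + 3) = (r + 3)*(r + 4)*(r^3 + 3*r^2 + 3*r + 1) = (r + 1)*(r + 3)*(r + 4)*(r^2 + 2*r + 1) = (r + 1)^2*(r + 3)*(r + 4)*(r + 1)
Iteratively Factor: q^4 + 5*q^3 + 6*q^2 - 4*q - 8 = (q - 1)*(q^3 + 6*q^2 + 12*q + 8) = (q - 1)*(q + 2)*(q^2 + 4*q + 4) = (q - 1)*(q + 2)^2*(q + 2)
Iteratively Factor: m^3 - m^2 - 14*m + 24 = (m - 3)*(m^2 + 2*m - 8) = (m - 3)*(m - 2)*(m + 4)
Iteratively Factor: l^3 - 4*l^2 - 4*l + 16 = (l - 4)*(l^2 - 4) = (l - 4)*(l + 2)*(l - 2)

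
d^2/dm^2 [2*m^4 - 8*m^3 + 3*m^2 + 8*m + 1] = 24*m^2 - 48*m + 6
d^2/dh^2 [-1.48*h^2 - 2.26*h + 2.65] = -2.96000000000000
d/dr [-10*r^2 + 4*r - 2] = 4 - 20*r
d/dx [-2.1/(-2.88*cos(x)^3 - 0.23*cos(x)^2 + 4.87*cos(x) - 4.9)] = (18.144*cos(x)^2 + 0.966*cos(x) - 10.227)*sin(x)/(2.88*cos(x)^3 + 0.23*cos(x)^2 - 4.87*cos(x) + 4.9)^2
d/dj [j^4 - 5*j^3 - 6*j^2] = j*(4*j^2 - 15*j - 12)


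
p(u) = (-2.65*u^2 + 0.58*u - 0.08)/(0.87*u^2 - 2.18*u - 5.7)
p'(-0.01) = -0.12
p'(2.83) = 5.19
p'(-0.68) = -1.49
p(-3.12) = -2.89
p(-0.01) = 0.02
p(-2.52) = -3.45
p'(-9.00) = 0.02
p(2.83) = 4.01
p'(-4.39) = -0.08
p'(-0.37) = -0.61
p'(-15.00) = 0.01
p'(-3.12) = -0.51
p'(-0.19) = -0.33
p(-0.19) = 0.05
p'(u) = (0.58 - 5.3*u)/(0.87*u^2 - 2.18*u - 5.7) + (2.18 - 1.74*u)*(-2.65*u^2 + 0.58*u - 0.08)/(0.87*u^2 - 2.18*u - 5.7)^2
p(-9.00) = -2.61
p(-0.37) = 0.14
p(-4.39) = -2.60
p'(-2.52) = -1.64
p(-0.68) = 0.45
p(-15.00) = -2.72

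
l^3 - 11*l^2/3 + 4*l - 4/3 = (l - 2)*(l - 1)*(l - 2/3)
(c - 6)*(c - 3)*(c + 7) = c^3 - 2*c^2 - 45*c + 126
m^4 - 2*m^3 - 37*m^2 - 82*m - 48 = (m - 8)*(m + 1)*(m + 2)*(m + 3)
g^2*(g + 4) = g^3 + 4*g^2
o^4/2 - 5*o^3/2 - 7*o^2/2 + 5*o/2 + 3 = (o/2 + 1/2)*(o - 6)*(o - 1)*(o + 1)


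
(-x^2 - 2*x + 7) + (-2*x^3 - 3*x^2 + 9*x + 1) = -2*x^3 - 4*x^2 + 7*x + 8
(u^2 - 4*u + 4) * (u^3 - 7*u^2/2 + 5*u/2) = u^5 - 15*u^4/2 + 41*u^3/2 - 24*u^2 + 10*u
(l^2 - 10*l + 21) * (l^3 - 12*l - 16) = l^5 - 10*l^4 + 9*l^3 + 104*l^2 - 92*l - 336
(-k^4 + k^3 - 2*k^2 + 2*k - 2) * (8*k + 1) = -8*k^5 + 7*k^4 - 15*k^3 + 14*k^2 - 14*k - 2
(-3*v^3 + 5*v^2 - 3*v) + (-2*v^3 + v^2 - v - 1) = -5*v^3 + 6*v^2 - 4*v - 1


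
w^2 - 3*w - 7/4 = (w - 7/2)*(w + 1/2)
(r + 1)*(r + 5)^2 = r^3 + 11*r^2 + 35*r + 25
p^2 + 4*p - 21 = (p - 3)*(p + 7)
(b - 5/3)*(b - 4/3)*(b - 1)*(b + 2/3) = b^4 - 10*b^3/3 + 23*b^2/9 + 34*b/27 - 40/27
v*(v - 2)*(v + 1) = v^3 - v^2 - 2*v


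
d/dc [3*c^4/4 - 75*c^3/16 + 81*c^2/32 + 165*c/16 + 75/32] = 3*c^3 - 225*c^2/16 + 81*c/16 + 165/16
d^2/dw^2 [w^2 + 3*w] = 2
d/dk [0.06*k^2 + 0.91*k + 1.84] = 0.12*k + 0.91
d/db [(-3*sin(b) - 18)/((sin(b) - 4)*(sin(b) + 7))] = 3*(sin(b)^2 + 12*sin(b) + 46)*cos(b)/((sin(b) - 4)^2*(sin(b) + 7)^2)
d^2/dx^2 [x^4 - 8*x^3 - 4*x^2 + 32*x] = 12*x^2 - 48*x - 8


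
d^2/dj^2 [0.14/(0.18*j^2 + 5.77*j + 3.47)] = (-0.009072*j^2 - 0.290808*j + 0.14*(0.36*j + 5.77)*(0.72*j + 11.54) - 0.174888)/(0.18*j^2 + 5.77*j + 3.47)^3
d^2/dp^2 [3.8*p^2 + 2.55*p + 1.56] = 7.60000000000000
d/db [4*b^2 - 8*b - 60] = 8*b - 8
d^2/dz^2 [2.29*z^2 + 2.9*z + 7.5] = 4.58000000000000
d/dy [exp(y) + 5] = exp(y)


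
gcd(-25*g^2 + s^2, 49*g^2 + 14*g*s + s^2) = 1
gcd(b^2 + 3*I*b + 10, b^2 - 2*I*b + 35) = b + 5*I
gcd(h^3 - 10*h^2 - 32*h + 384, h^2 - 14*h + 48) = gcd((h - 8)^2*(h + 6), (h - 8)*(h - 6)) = h - 8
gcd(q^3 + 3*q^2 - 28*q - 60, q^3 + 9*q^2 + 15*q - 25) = 1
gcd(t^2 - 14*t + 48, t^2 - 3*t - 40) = t - 8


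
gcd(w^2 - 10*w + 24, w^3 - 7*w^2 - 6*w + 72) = w^2 - 10*w + 24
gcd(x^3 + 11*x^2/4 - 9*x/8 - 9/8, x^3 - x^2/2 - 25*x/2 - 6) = x^2 + 7*x/2 + 3/2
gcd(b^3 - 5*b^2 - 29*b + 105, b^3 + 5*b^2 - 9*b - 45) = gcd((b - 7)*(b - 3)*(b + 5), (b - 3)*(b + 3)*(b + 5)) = b^2 + 2*b - 15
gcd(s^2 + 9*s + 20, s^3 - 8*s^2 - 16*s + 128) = s + 4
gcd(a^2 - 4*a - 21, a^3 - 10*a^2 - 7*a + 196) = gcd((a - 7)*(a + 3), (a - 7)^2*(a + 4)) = a - 7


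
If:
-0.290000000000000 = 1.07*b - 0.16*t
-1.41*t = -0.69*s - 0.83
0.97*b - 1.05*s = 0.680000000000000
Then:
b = -0.25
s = -0.88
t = 0.16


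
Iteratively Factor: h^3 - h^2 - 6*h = (h)*(h^2 - h - 6) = h*(h + 2)*(h - 3)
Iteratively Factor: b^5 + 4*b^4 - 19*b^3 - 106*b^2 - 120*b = (b + 2)*(b^4 + 2*b^3 - 23*b^2 - 60*b) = b*(b + 2)*(b^3 + 2*b^2 - 23*b - 60) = b*(b + 2)*(b + 3)*(b^2 - b - 20) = b*(b + 2)*(b + 3)*(b + 4)*(b - 5)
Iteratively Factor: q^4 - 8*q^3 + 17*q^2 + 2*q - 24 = (q - 4)*(q^3 - 4*q^2 + q + 6) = (q - 4)*(q - 3)*(q^2 - q - 2) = (q - 4)*(q - 3)*(q - 2)*(q + 1)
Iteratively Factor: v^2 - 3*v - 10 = (v + 2)*(v - 5)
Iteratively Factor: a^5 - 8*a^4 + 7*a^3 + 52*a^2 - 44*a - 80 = (a - 5)*(a^4 - 3*a^3 - 8*a^2 + 12*a + 16) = (a - 5)*(a - 4)*(a^3 + a^2 - 4*a - 4) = (a - 5)*(a - 4)*(a + 2)*(a^2 - a - 2) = (a - 5)*(a - 4)*(a - 2)*(a + 2)*(a + 1)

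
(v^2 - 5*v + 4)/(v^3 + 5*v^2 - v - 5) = (v - 4)/(v^2 + 6*v + 5)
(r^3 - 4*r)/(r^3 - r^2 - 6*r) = (r - 2)/(r - 3)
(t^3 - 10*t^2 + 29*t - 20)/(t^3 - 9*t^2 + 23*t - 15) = (t - 4)/(t - 3)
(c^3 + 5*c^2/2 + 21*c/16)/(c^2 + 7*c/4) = c + 3/4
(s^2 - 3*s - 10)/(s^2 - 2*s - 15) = (s + 2)/(s + 3)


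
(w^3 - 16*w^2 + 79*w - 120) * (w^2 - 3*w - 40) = w^5 - 19*w^4 + 87*w^3 + 283*w^2 - 2800*w + 4800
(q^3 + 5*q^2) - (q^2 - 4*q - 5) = q^3 + 4*q^2 + 4*q + 5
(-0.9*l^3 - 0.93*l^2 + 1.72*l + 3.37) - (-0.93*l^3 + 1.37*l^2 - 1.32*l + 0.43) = 0.03*l^3 - 2.3*l^2 + 3.04*l + 2.94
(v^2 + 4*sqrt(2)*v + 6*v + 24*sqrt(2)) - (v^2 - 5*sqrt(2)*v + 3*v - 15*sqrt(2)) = 3*v + 9*sqrt(2)*v + 39*sqrt(2)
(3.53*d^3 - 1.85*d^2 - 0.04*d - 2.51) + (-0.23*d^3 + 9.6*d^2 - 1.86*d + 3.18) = 3.3*d^3 + 7.75*d^2 - 1.9*d + 0.67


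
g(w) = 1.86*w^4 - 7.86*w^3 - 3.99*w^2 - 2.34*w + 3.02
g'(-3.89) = -766.06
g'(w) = 7.44*w^3 - 23.58*w^2 - 7.98*w - 2.34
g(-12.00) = 51607.58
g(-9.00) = 17634.29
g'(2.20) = -54.80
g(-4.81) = 1792.28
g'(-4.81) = -1337.46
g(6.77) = 1272.65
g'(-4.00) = -823.86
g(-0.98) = 10.59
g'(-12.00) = -16158.42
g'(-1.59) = -79.17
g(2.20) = -61.56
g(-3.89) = 840.32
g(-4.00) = 927.74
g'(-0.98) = -24.17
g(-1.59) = 40.14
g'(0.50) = -11.30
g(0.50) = -0.01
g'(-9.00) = -7264.26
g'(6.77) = 1171.44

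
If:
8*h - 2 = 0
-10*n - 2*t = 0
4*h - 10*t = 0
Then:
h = 1/4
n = -1/50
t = 1/10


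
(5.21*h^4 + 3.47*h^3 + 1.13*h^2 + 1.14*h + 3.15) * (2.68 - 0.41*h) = -2.1361*h^5 + 12.5401*h^4 + 8.8363*h^3 + 2.561*h^2 + 1.7637*h + 8.442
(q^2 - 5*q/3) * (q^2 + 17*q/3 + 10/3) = q^4 + 4*q^3 - 55*q^2/9 - 50*q/9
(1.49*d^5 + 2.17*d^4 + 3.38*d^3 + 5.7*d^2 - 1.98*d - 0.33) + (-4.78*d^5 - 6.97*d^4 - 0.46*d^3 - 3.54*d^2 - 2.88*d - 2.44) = -3.29*d^5 - 4.8*d^4 + 2.92*d^3 + 2.16*d^2 - 4.86*d - 2.77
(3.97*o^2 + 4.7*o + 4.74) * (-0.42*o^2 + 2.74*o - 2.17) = -1.6674*o^4 + 8.9038*o^3 + 2.2723*o^2 + 2.7886*o - 10.2858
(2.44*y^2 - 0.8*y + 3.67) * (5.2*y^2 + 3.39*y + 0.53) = 12.688*y^4 + 4.1116*y^3 + 17.6652*y^2 + 12.0173*y + 1.9451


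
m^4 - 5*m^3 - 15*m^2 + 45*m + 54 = (m - 6)*(m - 3)*(m + 1)*(m + 3)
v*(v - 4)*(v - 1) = v^3 - 5*v^2 + 4*v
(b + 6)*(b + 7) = b^2 + 13*b + 42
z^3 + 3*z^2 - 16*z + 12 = (z - 2)*(z - 1)*(z + 6)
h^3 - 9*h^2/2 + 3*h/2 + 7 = (h - 7/2)*(h - 2)*(h + 1)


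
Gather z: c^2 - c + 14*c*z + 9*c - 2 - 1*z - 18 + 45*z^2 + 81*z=c^2 + 8*c + 45*z^2 + z*(14*c + 80) - 20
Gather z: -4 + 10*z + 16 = 10*z + 12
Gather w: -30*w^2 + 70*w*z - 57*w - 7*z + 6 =-30*w^2 + w*(70*z - 57) - 7*z + 6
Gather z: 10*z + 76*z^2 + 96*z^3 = 96*z^3 + 76*z^2 + 10*z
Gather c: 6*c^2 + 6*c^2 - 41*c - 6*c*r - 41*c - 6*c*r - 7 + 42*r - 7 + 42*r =12*c^2 + c*(-12*r - 82) + 84*r - 14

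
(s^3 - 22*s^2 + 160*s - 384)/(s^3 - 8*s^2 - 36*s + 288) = (s - 8)/(s + 6)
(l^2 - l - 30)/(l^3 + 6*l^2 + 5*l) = (l - 6)/(l*(l + 1))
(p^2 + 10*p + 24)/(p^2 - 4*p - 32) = (p + 6)/(p - 8)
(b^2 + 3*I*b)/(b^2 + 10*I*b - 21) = b/(b + 7*I)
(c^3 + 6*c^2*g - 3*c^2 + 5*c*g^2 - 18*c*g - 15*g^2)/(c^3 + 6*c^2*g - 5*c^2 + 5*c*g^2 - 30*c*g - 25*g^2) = (c - 3)/(c - 5)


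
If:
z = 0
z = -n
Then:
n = 0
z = 0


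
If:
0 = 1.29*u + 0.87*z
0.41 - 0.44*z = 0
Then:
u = -0.63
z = 0.93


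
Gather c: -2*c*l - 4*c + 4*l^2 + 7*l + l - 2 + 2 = c*(-2*l - 4) + 4*l^2 + 8*l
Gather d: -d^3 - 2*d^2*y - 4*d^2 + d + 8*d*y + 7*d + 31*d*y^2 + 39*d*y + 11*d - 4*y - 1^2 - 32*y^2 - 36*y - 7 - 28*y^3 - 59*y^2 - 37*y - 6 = -d^3 + d^2*(-2*y - 4) + d*(31*y^2 + 47*y + 19) - 28*y^3 - 91*y^2 - 77*y - 14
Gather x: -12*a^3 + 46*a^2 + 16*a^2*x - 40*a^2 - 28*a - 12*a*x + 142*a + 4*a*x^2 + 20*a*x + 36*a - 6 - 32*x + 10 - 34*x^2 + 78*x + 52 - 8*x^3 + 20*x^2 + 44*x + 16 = -12*a^3 + 6*a^2 + 150*a - 8*x^3 + x^2*(4*a - 14) + x*(16*a^2 + 8*a + 90) + 72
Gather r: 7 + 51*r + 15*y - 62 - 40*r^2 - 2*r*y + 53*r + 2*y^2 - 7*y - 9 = -40*r^2 + r*(104 - 2*y) + 2*y^2 + 8*y - 64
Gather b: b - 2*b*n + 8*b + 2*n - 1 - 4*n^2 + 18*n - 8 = b*(9 - 2*n) - 4*n^2 + 20*n - 9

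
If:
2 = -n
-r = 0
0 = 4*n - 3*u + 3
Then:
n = -2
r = 0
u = -5/3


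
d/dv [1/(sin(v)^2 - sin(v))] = (-2/tan(v) + cos(v)/sin(v)^2)/(sin(v) - 1)^2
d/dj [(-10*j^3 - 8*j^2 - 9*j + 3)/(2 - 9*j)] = (180*j^3 + 12*j^2 - 32*j + 9)/(81*j^2 - 36*j + 4)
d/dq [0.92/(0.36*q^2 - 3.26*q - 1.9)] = (2.9992 - 0.6624*q)/(-0.36*q^2 + 3.26*q + 1.9)^2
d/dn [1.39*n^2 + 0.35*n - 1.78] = 2.78*n + 0.35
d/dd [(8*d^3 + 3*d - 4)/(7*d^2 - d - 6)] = (56*d^4 - 16*d^3 - 165*d^2 + 56*d - 22)/(49*d^4 - 14*d^3 - 83*d^2 + 12*d + 36)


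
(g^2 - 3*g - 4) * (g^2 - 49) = g^4 - 3*g^3 - 53*g^2 + 147*g + 196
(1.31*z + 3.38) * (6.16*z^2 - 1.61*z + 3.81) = 8.0696*z^3 + 18.7117*z^2 - 0.450699999999999*z + 12.8778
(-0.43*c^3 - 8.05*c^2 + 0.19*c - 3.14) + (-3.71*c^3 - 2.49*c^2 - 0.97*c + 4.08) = -4.14*c^3 - 10.54*c^2 - 0.78*c + 0.94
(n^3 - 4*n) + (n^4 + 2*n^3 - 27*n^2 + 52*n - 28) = n^4 + 3*n^3 - 27*n^2 + 48*n - 28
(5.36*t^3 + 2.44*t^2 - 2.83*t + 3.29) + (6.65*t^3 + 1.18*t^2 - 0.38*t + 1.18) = 12.01*t^3 + 3.62*t^2 - 3.21*t + 4.47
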